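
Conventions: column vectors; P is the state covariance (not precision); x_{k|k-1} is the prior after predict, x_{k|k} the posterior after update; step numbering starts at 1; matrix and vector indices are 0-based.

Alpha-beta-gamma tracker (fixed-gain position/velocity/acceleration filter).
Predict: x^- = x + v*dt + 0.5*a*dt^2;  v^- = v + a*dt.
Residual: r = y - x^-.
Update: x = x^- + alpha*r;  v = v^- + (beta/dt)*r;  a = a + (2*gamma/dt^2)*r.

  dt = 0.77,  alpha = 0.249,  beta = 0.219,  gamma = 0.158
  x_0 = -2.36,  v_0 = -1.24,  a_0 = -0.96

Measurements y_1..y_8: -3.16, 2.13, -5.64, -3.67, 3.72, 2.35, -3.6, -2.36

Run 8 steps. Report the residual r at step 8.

resid = -9.4212

step 1: x_pred=-3.5994  r=0.4394  x^+=-3.4900  v^+=-1.8542  a^+=-0.7258
step 2: x_pred=-5.1329  r=7.2629  x^+=-3.3244  v^+=-0.3474  a^+=3.1451
step 3: x_pred=-2.6596  r=-2.9804  x^+=-3.4017  v^+=1.2266  a^+=1.5566
step 4: x_pred=-1.9957  r=-1.6743  x^+=-2.4126  v^+=1.9491  a^+=0.6643
step 5: x_pred=-0.7149  r=4.4349  x^+=0.3894  v^+=3.7219  a^+=3.0280
step 6: x_pred=4.1529  r=-1.8029  x^+=3.7040  v^+=5.5407  a^+=2.0671
step 7: x_pred=8.5831  r=-12.1831  x^+=5.5495  v^+=3.6673  a^+=-4.4262
step 8: x_pred=7.0612  r=-9.4212  x^+=4.7153  v^+=-2.4204  a^+=-9.4475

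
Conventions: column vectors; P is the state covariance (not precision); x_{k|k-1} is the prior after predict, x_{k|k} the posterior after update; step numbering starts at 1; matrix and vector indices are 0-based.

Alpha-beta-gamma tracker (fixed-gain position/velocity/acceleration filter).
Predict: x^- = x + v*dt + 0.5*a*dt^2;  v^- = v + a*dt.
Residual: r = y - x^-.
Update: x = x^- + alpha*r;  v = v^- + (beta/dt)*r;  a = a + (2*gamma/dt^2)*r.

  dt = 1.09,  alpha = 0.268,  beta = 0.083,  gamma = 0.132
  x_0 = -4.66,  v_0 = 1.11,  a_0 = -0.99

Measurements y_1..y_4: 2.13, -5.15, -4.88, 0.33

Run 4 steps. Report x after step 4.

x_post = -2.4439

step 1: x_pred=-4.0382  r=6.1682  x^+=-2.3851  v^+=0.5006  a^+=0.3806
step 2: x_pred=-1.6134  r=-3.5366  x^+=-2.5612  v^+=0.6461  a^+=-0.4052
step 3: x_pred=-2.0976  r=-2.7824  x^+=-2.8433  v^+=-0.0074  a^+=-1.0235
step 4: x_pred=-3.4594  r=3.7894  x^+=-2.4439  v^+=-0.8345  a^+=-0.1815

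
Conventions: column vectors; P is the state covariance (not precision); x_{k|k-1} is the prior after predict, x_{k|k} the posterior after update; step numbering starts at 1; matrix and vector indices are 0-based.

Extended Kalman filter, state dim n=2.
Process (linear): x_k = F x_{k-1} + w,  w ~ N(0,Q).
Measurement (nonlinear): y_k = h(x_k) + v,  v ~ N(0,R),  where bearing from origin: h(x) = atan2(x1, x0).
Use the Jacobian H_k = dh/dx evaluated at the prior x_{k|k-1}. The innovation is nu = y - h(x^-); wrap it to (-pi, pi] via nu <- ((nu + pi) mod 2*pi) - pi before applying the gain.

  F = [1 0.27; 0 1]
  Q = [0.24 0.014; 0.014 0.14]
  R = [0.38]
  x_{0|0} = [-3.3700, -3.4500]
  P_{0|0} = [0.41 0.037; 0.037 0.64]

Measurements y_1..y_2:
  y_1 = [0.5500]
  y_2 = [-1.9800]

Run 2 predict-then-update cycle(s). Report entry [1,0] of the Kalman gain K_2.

K[1,0] = -0.1619

step 1: x^-=[-4.3015, -3.4500]  P^-=[0.7166 0.2238; 0.2238 0.7800]  H_jac=[0.1135 -0.1415]  S=[0.3977]  K=[0.1249; -0.2136]  nu=[3.0156]  x^+=[-3.9250, -4.0943]  P^+=[0.7104 0.2344; 0.2344 0.7619]
step 2: x^-=[-5.0304, -4.0943]  P^-=[1.1326 0.4541; 0.4541 0.9019]  H_jac=[0.0973 -0.1196]  S=[0.3931]  K=[0.1423; -0.1619]  nu=[0.4784]  x^+=[-4.9623, -4.1717]  P^+=[1.1246 0.4632; 0.4632 0.8915]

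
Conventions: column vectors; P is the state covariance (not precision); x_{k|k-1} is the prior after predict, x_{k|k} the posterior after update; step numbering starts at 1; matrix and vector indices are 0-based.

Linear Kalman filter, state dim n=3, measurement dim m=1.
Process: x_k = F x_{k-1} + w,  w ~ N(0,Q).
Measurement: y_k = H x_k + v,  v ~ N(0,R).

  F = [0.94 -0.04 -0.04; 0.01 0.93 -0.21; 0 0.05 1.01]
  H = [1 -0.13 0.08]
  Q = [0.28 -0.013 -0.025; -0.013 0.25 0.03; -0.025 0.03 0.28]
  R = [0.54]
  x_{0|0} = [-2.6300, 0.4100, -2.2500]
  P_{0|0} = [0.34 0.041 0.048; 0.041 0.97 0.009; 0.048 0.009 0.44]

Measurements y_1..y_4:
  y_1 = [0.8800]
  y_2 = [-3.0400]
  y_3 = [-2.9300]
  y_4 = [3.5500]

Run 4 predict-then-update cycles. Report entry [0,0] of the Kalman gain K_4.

step 1: x^-=[-2.3986, 0.8275, -2.2520]  P^-=[0.5760 -0.0161 0.0024; -0.0161 1.1054 -0.0094; 0.0024 -0.0094 0.7322]  S=[1.1442]  K=[0.5054; -0.1403; 0.0544]  nu=[3.5663]  x^+=[-0.5960, 0.3270, -2.0582]  P^+=[0.2837 0.0650 -0.0290; 0.0650 1.0829 -0.0006; -0.0290 -0.0006 0.7288]
step 2: x^-=[-0.4910, 0.7303, -2.0624]  P^-=[0.5309 0.0181 -0.0811; 0.0181 1.2203 -0.0751; -0.0811 -0.0751 1.0261]  S=[1.0820]  K=[0.4825; -0.1355; 0.0099]  nu=[-2.2890]  x^+=[-1.5955, 1.0404, -2.0851]  P^+=[0.2790 0.0888 -0.0863; 0.0888 1.2005 -0.0736; -0.0863 -0.0736 1.0260]
step 3: x^-=[-1.4580, 1.3895, -2.0540]  P^-=[0.5297 0.0504 -0.1435; 0.0504 1.3643 -0.2010; -0.1435 -0.2010 1.3222]  S=[1.0693]  K=[0.4785; -0.1338; -0.0108]  nu=[-1.1271]  x^+=[-1.9972, 1.5403, -2.0418]  P^+=[0.2849 0.1188 -0.1379; 0.1188 1.3452 -0.2025; -0.1379 -0.2025 1.3220]
step 4: x^-=[-1.8573, 1.8413, -1.9852]  P^-=[0.5368 0.0877 -0.1979; 0.0877 1.5537 -0.3773; -0.1979 -0.3773 1.6115]  S=[1.0667]  K=[0.4777; -0.1354; -0.0187]  nu=[5.8055]  x^+=[0.9157, 1.0550, -2.0936]  P^+=[0.2934 0.1567 -0.1884; 0.1567 1.5341 -0.3800; -0.1884 -0.3800 1.6112]

K[0,0] = 0.4777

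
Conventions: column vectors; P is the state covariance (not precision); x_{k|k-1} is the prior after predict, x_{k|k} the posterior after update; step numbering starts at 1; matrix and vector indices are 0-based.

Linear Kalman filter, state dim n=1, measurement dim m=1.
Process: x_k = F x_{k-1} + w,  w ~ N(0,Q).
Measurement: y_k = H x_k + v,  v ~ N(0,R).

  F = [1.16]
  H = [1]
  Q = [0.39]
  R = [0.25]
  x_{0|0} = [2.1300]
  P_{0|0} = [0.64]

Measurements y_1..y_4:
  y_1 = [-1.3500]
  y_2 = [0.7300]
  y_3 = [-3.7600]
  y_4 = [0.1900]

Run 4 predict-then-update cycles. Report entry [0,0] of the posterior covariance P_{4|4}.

P_post[0,0] = 0.1791

step 1: x^-=[2.4708]  P^-=[1.2512]  S=[1.5012]  K=[0.8335]  nu=[-3.8208]  x^+=[-0.7137]  P^+=[0.2084]
step 2: x^-=[-0.8279]  P^-=[0.6704]  S=[0.9204]  K=[0.7284]  nu=[1.5579]  x^+=[0.3068]  P^+=[0.1821]
step 3: x^-=[0.3559]  P^-=[0.6350]  S=[0.8850]  K=[0.7175]  nu=[-4.1159]  x^+=[-2.5973]  P^+=[0.1794]
step 4: x^-=[-3.0129]  P^-=[0.6314]  S=[0.8814]  K=[0.7164]  nu=[3.2029]  x^+=[-0.7185]  P^+=[0.1791]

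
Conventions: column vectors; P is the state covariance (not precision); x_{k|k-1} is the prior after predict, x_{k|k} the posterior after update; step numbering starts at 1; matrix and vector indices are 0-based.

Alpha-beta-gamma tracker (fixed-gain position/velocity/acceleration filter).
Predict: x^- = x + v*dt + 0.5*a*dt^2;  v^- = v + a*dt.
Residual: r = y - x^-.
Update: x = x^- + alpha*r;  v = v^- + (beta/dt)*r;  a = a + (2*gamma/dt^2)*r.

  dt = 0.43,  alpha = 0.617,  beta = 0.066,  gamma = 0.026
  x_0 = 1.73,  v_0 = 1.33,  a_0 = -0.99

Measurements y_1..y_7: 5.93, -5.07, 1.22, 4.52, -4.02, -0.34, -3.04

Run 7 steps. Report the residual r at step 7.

resid = -0.3273

step 1: x_pred=2.2104  r=3.7196  x^+=4.5054  v^+=1.4752  a^+=0.0561
step 2: x_pred=5.1449  r=-10.2149  x^+=-1.1577  v^+=-0.0685  a^+=-2.8167
step 3: x_pred=-1.4476  r=2.6676  x^+=0.1983  v^+=-0.8703  a^+=-2.0665
step 4: x_pred=-0.3669  r=4.8869  x^+=2.6483  v^+=-1.0088  a^+=-0.6921
step 5: x_pred=2.1505  r=-6.1705  x^+=-1.6567  v^+=-2.2535  a^+=-2.4275
step 6: x_pred=-2.8501  r=2.5101  x^+=-1.3014  v^+=-2.9120  a^+=-1.7216
step 7: x_pred=-2.7127  r=-0.3273  x^+=-2.9146  v^+=-3.7025  a^+=-1.8136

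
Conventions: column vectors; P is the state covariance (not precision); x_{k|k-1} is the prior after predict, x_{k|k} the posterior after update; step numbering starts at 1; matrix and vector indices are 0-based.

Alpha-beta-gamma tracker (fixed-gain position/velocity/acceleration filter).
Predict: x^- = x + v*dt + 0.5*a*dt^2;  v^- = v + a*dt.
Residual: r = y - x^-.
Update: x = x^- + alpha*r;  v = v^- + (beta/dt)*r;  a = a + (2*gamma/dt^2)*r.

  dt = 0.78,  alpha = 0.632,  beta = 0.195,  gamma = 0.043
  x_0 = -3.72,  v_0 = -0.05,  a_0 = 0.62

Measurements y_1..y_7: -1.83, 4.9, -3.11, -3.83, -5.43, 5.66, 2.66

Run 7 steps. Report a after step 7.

a_post = 0.3045

step 1: x_pred=-3.5704  r=1.7404  x^+=-2.4705  v^+=0.8687  a^+=0.8660
step 2: x_pred=-1.5294  r=6.4294  x^+=2.5340  v^+=3.1515  a^+=1.7748
step 3: x_pred=5.5321  r=-8.6421  x^+=0.0703  v^+=2.3754  a^+=0.5532
step 4: x_pred=2.0914  r=-5.9214  x^+=-1.6509  v^+=1.3266  a^+=-0.2838
step 5: x_pred=-0.7025  r=-4.7275  x^+=-3.6903  v^+=-0.0766  a^+=-0.9520
step 6: x_pred=-4.0397  r=9.6997  x^+=2.0905  v^+=1.6057  a^+=0.4191
step 7: x_pred=3.4705  r=-0.8105  x^+=2.9583  v^+=1.7300  a^+=0.3045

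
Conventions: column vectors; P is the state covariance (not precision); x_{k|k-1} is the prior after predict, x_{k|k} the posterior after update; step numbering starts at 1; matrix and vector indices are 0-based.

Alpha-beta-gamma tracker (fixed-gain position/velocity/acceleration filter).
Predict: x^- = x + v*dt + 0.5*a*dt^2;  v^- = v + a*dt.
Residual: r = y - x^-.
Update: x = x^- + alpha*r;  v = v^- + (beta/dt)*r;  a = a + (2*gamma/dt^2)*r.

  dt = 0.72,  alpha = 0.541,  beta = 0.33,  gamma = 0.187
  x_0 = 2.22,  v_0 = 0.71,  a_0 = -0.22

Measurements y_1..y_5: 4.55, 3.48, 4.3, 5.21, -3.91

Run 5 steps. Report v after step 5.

step 1: x_pred=2.6742  r=1.8758  x^+=3.6890  v^+=1.4114  a^+=1.1333
step 2: x_pred=4.9989  r=-1.5189  x^+=4.1772  v^+=1.5312  a^+=0.0375
step 3: x_pred=5.2893  r=-0.9893  x^+=4.7541  v^+=1.1047  a^+=-0.6763
step 4: x_pred=5.3742  r=-0.1642  x^+=5.2854  v^+=0.5425  a^+=-0.7947
step 5: x_pred=5.4700  r=-9.3800  x^+=0.3954  v^+=-4.3289  a^+=-7.5619

v_post = -4.3289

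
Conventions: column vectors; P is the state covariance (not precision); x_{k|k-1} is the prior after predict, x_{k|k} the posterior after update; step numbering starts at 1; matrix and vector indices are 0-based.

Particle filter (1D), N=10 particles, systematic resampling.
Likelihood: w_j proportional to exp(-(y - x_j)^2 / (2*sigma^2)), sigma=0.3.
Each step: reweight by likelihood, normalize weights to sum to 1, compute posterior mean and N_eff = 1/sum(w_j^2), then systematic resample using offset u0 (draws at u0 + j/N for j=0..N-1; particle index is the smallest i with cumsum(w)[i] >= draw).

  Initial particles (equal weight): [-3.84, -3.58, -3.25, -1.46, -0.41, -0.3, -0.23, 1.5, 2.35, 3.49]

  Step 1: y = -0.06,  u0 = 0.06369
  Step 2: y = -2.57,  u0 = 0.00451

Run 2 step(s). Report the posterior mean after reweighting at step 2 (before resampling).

post_mean = -0.3938

step 1: w=[0.0000, 0.0000, 0.0000, 0.0000, 0.2429, 0.3484, 0.4086, 0.0000, 0.0000, 0.0000]  mean=-0.2981  Neff=2.8786  idx=[4, 4, 5, 5, 5, 5, 6, 6, 6, 6]
step 2: w=[0.4327, 0.4327, 0.0289, 0.0289, 0.0289, 0.0289, 0.0048, 0.0048, 0.0048, 0.0048]  mean=-0.3938  Neff=2.6469  idx=[0, 0, 0, 0, 0, 1, 1, 1, 1, 3]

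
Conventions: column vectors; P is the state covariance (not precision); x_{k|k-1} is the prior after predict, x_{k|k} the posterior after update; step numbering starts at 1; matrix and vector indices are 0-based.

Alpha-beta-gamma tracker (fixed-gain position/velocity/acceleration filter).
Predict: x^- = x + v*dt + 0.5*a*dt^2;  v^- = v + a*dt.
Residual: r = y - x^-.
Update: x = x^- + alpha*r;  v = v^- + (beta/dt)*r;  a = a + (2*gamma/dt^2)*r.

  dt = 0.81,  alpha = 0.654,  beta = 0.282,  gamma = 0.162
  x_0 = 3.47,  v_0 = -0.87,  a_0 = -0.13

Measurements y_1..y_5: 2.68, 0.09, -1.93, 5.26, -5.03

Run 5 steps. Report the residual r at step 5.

step 1: x_pred=2.7227  r=-0.0427  x^+=2.6948  v^+=-0.9901  a^+=-0.1511
step 2: x_pred=1.8432  r=-1.7532  x^+=0.6966  v^+=-1.7229  a^+=-1.0168
step 3: x_pred=-1.0325  r=-0.8975  x^+=-1.6195  v^+=-2.8590  a^+=-1.4600
step 4: x_pred=-4.4142  r=9.6742  x^+=1.9127  v^+=-0.6736  a^+=3.3173
step 5: x_pred=2.4554  r=-7.4854  x^+=-2.4401  v^+=-0.5925  a^+=-0.3792

resid = -7.4854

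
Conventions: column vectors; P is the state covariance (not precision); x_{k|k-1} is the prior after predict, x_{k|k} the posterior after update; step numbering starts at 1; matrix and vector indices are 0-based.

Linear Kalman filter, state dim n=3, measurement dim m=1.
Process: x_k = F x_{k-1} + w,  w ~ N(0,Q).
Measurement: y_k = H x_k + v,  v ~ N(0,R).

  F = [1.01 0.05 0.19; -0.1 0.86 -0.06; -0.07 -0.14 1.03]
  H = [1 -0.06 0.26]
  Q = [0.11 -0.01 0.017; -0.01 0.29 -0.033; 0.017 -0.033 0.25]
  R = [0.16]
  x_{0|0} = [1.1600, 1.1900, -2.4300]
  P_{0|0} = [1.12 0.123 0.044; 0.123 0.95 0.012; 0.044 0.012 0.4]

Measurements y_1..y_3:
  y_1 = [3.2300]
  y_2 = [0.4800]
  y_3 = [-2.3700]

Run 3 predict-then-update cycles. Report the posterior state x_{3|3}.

step 1: x^-=[0.7694, 1.0532, -2.7507]  P^-=[1.2989 0.0178 0.0371; 0.0178 0.9834 -0.1636; 0.0371 -0.1636 0.6911]  S=[1.5314]  K=[0.8538; -0.0547; 0.1480]  nu=[3.2390]  x^+=[3.5347, 0.8761, -2.2714]  P^+=[0.1826 0.0893 -0.1564; 0.0893 0.9788 -0.1512; -0.1564 -0.1512 0.6575]
step 2: x^-=[3.1823, 0.5363, -2.7097]  P^-=[0.2686 0.0715 -0.0514; 0.0715 1.0165 -0.3141; -0.0514 -0.3141 1.0356]  S=[0.4768]  K=[0.5264; -0.1493; 0.4965]  nu=[-1.9656]  x^+=[2.1477, 0.8298, -3.6856]  P^+=[0.1365 0.1089 -0.1760; 0.1089 1.0059 -0.2787; -0.1760 -0.2787 0.9180]
step 3: x^-=[1.5104, 0.7200, -4.0627]  P^-=[0.2231 0.0724 -0.0235; 0.0724 1.0465 -0.4468; -0.0235 -0.4468 1.3522]  S=[0.4713]  K=[0.4512; -0.2261; 0.7530]  nu=[-2.7809]  x^+=[0.2558, 1.3488, -6.1568]  P^+=[0.1271 0.1205 -0.1836; 0.1205 1.0224 -0.3665; -0.1836 -0.3665 1.0850]

x_post = [0.2558, 1.3488, -6.1568]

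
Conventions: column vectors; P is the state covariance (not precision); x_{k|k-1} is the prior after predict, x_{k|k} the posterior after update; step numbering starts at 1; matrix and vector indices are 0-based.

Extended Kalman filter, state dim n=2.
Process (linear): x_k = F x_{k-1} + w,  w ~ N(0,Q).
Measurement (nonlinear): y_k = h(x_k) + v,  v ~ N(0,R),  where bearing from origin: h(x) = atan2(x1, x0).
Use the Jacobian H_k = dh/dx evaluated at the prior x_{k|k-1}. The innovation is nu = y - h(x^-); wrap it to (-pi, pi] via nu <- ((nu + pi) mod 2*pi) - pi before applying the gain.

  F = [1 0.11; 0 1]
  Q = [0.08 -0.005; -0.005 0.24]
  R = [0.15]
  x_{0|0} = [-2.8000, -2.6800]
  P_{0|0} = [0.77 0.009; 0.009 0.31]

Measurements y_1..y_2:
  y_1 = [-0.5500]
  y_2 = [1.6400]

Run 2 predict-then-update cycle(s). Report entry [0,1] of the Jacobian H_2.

step 1: x^-=[-3.0948, -2.6800]  P^-=[0.8557 0.0381; 0.0381 0.5500]  H_jac=[0.1599 -0.1847]  S=[0.1884]  K=[0.6890; -0.5068]  nu=[1.8779]  x^+=[-1.8009, -3.6317]  P^+=[0.7663 0.1039; 0.1039 0.5016]
step 2: x^-=[-2.2004, -3.6317]  P^-=[0.8752 0.1541; 0.1541 0.7416]  H_jac=[0.2014 -0.1220]  S=[0.1890]  K=[0.8333; -0.3147]  nu=[-2.5277]  x^+=[-4.3068, -2.8362]  P^+=[0.7440 0.2036; 0.2036 0.7229]

H_jac[0,1] = -0.1220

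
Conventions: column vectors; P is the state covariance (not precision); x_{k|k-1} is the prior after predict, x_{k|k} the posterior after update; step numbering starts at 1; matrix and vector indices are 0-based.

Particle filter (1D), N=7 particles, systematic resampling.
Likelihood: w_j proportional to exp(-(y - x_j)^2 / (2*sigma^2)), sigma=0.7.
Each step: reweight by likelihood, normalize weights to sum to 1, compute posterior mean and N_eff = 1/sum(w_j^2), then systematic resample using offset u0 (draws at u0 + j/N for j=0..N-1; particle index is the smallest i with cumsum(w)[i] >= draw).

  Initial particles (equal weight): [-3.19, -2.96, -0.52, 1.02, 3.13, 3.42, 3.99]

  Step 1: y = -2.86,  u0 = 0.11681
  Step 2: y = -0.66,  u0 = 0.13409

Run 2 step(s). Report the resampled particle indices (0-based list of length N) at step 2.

resampled_idx = [2, 3, 4, 4, 5, 6, 6]

step 1: w=[0.4739, 0.5242, 0.0020, 0.0000, 0.0000, 0.0000, 0.0000]  mean=-3.0641  Neff=2.0028  idx=[0, 0, 0, 1, 1, 1, 1]
step 2: w=[0.0648, 0.0648, 0.0648, 0.2014, 0.2014, 0.2014, 0.2014]  mean=-3.0047  Neff=5.7199  idx=[2, 3, 4, 4, 5, 6, 6]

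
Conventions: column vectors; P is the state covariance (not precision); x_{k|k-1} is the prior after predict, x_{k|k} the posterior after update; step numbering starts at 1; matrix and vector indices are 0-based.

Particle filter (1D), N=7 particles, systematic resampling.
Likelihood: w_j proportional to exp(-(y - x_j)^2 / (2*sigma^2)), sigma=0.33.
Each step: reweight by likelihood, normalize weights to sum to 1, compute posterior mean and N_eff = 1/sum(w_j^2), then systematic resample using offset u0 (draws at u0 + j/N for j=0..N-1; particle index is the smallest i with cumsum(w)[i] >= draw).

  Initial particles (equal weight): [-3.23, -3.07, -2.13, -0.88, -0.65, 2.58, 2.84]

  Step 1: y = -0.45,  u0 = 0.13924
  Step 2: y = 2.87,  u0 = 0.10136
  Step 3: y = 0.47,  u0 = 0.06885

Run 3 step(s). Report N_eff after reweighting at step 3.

step 1: w=[0.0000, 0.0000, 0.0000, 0.3396, 0.6604, 0.0000, 0.0000]  mean=-0.7281  Neff=1.8133  idx=[3, 3, 4, 4, 4, 4, 4]
step 2: w=[0.0001, 0.0001, 0.2000, 0.2000, 0.2000, 0.2000, 0.2000]  mean=-0.6500  Neff=5.0019  idx=[2, 3, 3, 4, 5, 6, 6]
step 3: w=[0.1429, 0.1429, 0.1429, 0.1429, 0.1429, 0.1429, 0.1429]  mean=-0.6500  Neff=7.0000  idx=[0, 1, 2, 3, 4, 5, 6]

N_eff = 7.0000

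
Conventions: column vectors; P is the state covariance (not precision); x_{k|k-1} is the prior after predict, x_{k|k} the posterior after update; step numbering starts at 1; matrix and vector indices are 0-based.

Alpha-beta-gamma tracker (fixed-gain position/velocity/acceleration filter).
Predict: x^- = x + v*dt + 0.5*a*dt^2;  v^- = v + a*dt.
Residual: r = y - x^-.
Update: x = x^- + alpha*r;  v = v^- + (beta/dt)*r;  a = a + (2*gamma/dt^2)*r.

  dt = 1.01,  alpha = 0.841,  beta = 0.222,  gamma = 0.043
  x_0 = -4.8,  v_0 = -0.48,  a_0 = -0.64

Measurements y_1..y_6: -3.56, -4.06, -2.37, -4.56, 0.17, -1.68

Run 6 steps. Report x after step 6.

step 1: x_pred=-5.6112  r=2.0512  x^+=-3.8861  v^+=-0.6755  a^+=-0.4671
step 2: x_pred=-4.8067  r=0.7467  x^+=-4.1787  v^+=-0.9832  a^+=-0.4041
step 3: x_pred=-5.3778  r=3.0078  x^+=-2.8482  v^+=-0.7302  a^+=-0.1505
step 4: x_pred=-3.6625  r=-0.8975  x^+=-4.4173  v^+=-1.0795  a^+=-0.2262
step 5: x_pred=-5.6230  r=5.7930  x^+=-0.7511  v^+=-0.0347  a^+=0.2622
step 6: x_pred=-0.6524  r=-1.0276  x^+=-1.5166  v^+=0.0043  a^+=0.1755

x_post = -1.5166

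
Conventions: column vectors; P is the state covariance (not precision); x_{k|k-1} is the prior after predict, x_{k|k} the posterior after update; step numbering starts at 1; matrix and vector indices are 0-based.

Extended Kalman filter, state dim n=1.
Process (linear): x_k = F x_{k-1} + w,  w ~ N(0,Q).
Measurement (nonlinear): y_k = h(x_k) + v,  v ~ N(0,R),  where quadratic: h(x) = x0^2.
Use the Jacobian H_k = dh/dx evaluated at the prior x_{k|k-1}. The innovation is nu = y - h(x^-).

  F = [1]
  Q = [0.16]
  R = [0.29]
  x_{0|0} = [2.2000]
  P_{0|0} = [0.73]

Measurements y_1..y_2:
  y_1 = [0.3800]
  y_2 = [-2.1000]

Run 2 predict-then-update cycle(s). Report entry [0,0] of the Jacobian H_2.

step 1: x^-=[2.2000]  P^-=[0.8900]  H_jac=[4.4000]  S=[17.5204]  K=[0.2235]  nu=[-4.4600]  x^+=[1.2031]  P^+=[0.0147]
step 2: x^-=[1.2031]  P^-=[0.1747]  H_jac=[2.4063]  S=[1.3017]  K=[0.3230]  nu=[-3.5475]  x^+=[0.0573]  P^+=[0.0389]

H_jac[0,0] = 2.4063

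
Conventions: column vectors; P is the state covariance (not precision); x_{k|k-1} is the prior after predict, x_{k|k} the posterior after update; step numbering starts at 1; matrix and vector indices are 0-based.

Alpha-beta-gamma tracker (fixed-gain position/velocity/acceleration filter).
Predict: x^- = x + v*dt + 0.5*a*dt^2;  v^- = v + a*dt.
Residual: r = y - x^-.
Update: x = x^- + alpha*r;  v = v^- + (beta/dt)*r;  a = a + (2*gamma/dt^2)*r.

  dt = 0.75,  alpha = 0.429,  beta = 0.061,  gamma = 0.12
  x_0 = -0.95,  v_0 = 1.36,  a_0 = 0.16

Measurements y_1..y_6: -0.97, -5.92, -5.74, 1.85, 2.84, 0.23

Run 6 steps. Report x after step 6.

x_post = -2.7444

step 1: x_pred=0.1150  r=-1.0850  x^+=-0.3505  v^+=1.3918  a^+=-0.3029
step 2: x_pred=0.6082  r=-6.5282  x^+=-2.1924  v^+=0.6336  a^+=-3.0883
step 3: x_pred=-2.5858  r=-3.1542  x^+=-3.9390  v^+=-1.9392  a^+=-4.4341
step 4: x_pred=-6.6404  r=8.4904  x^+=-2.9980  v^+=-4.5741  a^+=-0.8115
step 5: x_pred=-6.6569  r=9.4969  x^+=-2.5827  v^+=-4.4104  a^+=3.2405
step 6: x_pred=-4.9791  r=5.2091  x^+=-2.7444  v^+=-1.5563  a^+=5.4630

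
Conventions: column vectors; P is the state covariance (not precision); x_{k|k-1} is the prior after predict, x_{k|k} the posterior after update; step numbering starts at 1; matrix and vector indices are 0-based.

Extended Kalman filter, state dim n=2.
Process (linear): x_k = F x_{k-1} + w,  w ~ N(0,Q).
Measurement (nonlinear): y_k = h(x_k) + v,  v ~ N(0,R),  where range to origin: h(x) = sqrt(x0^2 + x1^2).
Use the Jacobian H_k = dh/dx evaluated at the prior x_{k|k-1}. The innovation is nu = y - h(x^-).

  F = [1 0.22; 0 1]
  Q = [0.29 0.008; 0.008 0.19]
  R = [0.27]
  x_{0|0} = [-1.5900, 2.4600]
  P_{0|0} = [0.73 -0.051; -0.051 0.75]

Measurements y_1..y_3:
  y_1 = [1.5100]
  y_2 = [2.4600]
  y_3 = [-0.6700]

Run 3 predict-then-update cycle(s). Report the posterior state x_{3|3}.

step 1: x^-=[-1.0488, 2.4600]  P^-=[1.0339 0.1220; 0.1220 0.9400]  H_jac=[-0.3922 0.9199]  S=[1.1364]  K=[-0.2580; 0.7188]  nu=[-1.1642]  x^+=[-0.7484, 1.6231]  P^+=[0.9582 0.3328; 0.3328 0.3529]
step 2: x^-=[-0.3913, 1.6231]  P^-=[1.4117 0.4184; 0.4184 0.5429]  H_jac=[-0.2344 0.9722]  S=[0.6699]  K=[0.1133; 0.6414]  nu=[0.7904]  x^+=[-0.3017, 2.1301]  P^+=[1.4031 0.3697; 0.3697 0.2673]
step 3: x^-=[0.1669, 2.1301]  P^-=[1.8687 0.4365; 0.4365 0.4573]  H_jac=[0.0781 0.9969]  S=[0.8039]  K=[0.7229; 0.6095]  nu=[-2.8066]  x^+=[-1.8621, 0.4194]  P^+=[1.4486 0.0823; 0.0823 0.1586]

x_post = [-1.8621, 0.4194]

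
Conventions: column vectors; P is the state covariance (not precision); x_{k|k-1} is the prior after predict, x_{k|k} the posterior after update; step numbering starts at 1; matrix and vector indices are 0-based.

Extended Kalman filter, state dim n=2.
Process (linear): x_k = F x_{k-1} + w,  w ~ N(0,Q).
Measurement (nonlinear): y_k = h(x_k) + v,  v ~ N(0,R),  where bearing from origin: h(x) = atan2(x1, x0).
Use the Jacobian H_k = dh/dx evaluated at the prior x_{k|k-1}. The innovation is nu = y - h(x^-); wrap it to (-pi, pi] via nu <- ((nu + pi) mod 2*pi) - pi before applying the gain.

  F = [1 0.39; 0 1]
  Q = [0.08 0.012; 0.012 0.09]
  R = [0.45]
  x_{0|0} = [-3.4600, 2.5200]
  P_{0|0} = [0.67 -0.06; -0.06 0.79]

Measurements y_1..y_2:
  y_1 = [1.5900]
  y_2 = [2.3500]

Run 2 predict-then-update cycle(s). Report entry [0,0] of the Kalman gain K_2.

step 1: x^-=[-2.4772, 2.5200]  P^-=[0.8234 0.2601; 0.2601 0.8800]  H_jac=[-0.2018 -0.1984]  S=[0.5390]  K=[-0.4040; -0.4213]  nu=[-0.7576]  x^+=[-2.1711, 2.8392]  P^+=[0.7354 0.1684; 0.1684 0.7843]
step 2: x^-=[-1.0638, 2.8392]  P^-=[1.0660 0.4863; 0.4863 0.8743]  H_jac=[-0.3089 -0.1157]  S=[0.5982]  K=[-0.6445; -0.4202]  nu=[0.4207]  x^+=[-1.3350, 2.6624]  P^+=[0.8175 0.3242; 0.3242 0.7687]

K[0,0] = -0.6445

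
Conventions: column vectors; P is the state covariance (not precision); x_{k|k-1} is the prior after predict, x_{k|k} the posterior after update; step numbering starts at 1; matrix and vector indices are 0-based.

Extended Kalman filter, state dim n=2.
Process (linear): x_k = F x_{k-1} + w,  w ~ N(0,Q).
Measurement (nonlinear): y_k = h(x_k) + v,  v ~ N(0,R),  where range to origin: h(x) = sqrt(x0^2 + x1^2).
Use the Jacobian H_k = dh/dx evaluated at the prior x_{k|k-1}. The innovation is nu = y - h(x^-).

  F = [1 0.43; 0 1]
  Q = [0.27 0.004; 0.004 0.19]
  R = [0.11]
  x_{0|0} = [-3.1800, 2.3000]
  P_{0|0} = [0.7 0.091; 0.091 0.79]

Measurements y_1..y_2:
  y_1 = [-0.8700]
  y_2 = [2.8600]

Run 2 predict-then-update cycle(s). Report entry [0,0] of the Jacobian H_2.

H_jac[0,0] = 0.9816

step 1: x^-=[-2.1910, 2.3000]  P^-=[1.1943 0.4347; 0.4347 0.9800]  H_jac=[-0.6897 0.7241]  S=[0.7578]  K=[-0.6717; 0.5407]  nu=[-4.0466]  x^+=[0.5272, 0.1120]  P^+=[0.8524 0.7099; 0.7099 0.7584]
step 2: x^-=[0.5754, 0.1120]  P^-=[1.8732 1.0401; 1.0401 0.9484]  H_jac=[0.9816 0.1910]  S=[2.3394]  K=[0.8709; 0.5138]  nu=[2.2738]  x^+=[2.5556, 1.2803]  P^+=[0.0989 -0.0068; -0.0068 0.3308]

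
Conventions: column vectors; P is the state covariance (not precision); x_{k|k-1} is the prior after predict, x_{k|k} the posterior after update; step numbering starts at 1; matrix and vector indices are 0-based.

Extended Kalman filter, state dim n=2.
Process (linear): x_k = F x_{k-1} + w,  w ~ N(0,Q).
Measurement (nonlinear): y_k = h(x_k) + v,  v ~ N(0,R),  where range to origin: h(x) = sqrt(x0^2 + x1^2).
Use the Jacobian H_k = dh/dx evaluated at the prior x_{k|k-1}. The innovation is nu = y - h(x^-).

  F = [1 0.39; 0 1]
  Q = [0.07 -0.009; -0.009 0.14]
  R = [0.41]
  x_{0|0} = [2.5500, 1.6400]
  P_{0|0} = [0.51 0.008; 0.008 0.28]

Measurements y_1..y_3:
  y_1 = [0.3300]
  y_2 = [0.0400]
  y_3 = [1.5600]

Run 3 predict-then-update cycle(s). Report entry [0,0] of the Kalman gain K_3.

step 1: x^-=[3.1896, 1.6400]  P^-=[0.6288 0.1082; 0.1082 0.4200]  H_jac=[0.8893 0.4573]  S=[1.0832]  K=[0.5620; 0.2661]  nu=[-3.2565]  x^+=[1.3595, 0.7733]  P^+=[0.2867 -0.0538; -0.0538 0.3433]
step 2: x^-=[1.6611, 0.7733]  P^-=[0.3670 0.0711; 0.0711 0.4833]  H_jac=[0.9066 0.4220]  S=[0.8521]  K=[0.4257; 0.3150]  nu=[-1.7923]  x^+=[0.8982, 0.2088]  P^+=[0.2126 -0.0432; -0.0432 0.3987]
step 3: x^-=[0.9796, 0.2088]  P^-=[0.3096 0.1033; 0.1033 0.5387]  H_jac=[0.9780 0.2084]  S=[0.7717]  K=[0.4203; 0.2765]  nu=[0.5584]  x^+=[1.2143, 0.3631]  P^+=[0.1733 0.0137; 0.0137 0.4797]

K[0,0] = 0.4203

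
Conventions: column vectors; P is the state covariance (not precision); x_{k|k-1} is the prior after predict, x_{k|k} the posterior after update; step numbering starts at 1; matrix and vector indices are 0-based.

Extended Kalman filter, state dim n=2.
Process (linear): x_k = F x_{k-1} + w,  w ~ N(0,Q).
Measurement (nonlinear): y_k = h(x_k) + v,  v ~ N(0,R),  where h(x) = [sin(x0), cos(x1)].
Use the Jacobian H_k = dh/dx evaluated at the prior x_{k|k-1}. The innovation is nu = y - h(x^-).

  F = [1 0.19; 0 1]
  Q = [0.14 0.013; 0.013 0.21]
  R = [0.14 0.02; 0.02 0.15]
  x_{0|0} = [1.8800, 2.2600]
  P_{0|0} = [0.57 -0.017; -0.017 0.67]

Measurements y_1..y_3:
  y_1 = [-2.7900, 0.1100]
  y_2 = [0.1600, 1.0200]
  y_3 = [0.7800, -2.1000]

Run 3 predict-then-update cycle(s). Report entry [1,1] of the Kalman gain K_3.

step 1: x^-=[2.3094, 2.2600]  P^-=[0.7277 0.1233; 0.1233 0.8800]  H_jac=[-0.6733 0.0000; 0.0000 -0.7718]  S=[0.4699 0.0841; 0.0841 0.6741]  K=[-1.0407 -0.0114; 0.0037 -1.0079]  nu=[-3.5294, 0.7459]  x^+=[5.9740, 1.4953]  P^+=[0.2167 0.0292; 0.0292 0.1958]
step 2: x^-=[6.2581, 1.4953]  P^-=[0.3749 0.0794; 0.0794 0.4058]  H_jac=[0.9997 0.0000; 0.0000 -0.9972]  S=[0.5147 -0.0591; -0.0591 0.5535]  K=[0.7206 -0.0660; 0.0711 -0.7235]  nu=[0.1850, 0.9446]  x^+=[6.3291, 0.8251]  P^+=[0.0996 -0.0045; -0.0045 0.1074]
step 3: x^-=[6.4859, 0.8251]  P^-=[0.2418 0.0289; 0.0289 0.3174]  H_jac=[0.9795 0.0000; 0.0000 -0.7346]  S=[0.3720 -0.0008; -0.0008 0.3213]  K=[0.6365 -0.0645; 0.0745 -0.7256]  nu=[0.5787, -2.7785]  x^+=[7.0334, 2.8842]  P^+=[0.0897 -0.0042; -0.0042 0.1461]

K[1,1] = -0.7256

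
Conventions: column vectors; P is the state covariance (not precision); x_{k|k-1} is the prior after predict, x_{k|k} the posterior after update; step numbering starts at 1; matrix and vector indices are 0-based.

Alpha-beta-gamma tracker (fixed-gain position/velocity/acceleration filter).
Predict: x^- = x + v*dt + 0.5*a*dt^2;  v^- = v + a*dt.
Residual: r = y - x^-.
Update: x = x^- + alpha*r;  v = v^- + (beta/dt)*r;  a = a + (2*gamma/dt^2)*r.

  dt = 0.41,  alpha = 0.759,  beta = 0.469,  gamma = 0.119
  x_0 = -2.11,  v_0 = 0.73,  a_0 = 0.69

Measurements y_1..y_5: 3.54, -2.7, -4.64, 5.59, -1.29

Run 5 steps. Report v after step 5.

v_post = 0.5372

step 1: x_pred=-1.7527  r=5.2927  x^+=2.2645  v^+=7.0672  a^+=8.1835
step 2: x_pred=5.8499  r=-8.5499  x^+=-0.6395  v^+=0.6423  a^+=-3.9215
step 3: x_pred=-0.7058  r=-3.9342  x^+=-3.6918  v^+=-5.4659  a^+=-9.4917
step 4: x_pred=-6.7307  r=12.3207  x^+=2.6207  v^+=4.7361  a^+=7.9521
step 5: x_pred=5.2309  r=-6.5209  x^+=0.2815  v^+=0.5372  a^+=-1.2803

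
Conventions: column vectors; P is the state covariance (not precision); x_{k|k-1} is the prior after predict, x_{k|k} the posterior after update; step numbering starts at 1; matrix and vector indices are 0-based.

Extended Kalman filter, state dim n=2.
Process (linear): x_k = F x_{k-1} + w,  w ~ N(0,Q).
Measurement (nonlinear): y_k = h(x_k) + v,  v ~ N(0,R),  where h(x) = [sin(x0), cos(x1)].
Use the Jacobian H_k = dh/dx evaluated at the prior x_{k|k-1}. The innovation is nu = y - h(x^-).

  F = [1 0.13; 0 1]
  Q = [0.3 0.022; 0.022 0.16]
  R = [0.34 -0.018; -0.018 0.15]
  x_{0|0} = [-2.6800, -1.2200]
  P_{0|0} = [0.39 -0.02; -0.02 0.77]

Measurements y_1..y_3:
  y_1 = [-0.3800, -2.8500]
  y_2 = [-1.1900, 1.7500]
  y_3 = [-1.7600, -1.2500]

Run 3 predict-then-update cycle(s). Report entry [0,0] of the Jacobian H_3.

H_jac[0,0] = -0.9579

step 1: x^-=[-2.8386, -1.2200]  P^-=[0.6978 0.1021; 0.1021 0.9300]  H_jac=[-0.9544 0.0000; 0.0000 0.9391]  S=[0.9757 -0.1095; -0.1095 0.9702]  K=[-0.6801 0.0221; 0.0012 0.9003]  nu=[-0.0816, -3.1936]  x^+=[-2.8535, -4.0955]  P^+=[0.2427 0.0166; 0.0166 0.1438]
step 2: x^-=[-3.3859, -4.0955]  P^-=[0.5494 0.0573; 0.0573 0.3038]  H_jac=[-0.9703 0.0000; 0.0000 -0.8157]  S=[0.8573 0.0273; 0.0273 0.3521]  K=[-0.6192 -0.0846; -0.0425 -0.7004]  nu=[-1.4319, 2.3285]  x^+=[-2.6963, -5.6656]  P^+=[0.2154 0.0019; 0.0019 0.1279]
step 3: x^-=[-3.4328, -5.6656]  P^-=[0.5180 0.0405; 0.0405 0.2879]  H_jac=[-0.9579 0.0000; 0.0000 -0.5791]  S=[0.8153 0.0045; 0.0045 0.2465]  K=[-0.6082 -0.0841; -0.0439 -0.6754]  nu=[-2.0471, -2.0653]  x^+=[-2.0141, -4.1809]  P^+=[0.2143 0.0029; 0.0029 0.1736]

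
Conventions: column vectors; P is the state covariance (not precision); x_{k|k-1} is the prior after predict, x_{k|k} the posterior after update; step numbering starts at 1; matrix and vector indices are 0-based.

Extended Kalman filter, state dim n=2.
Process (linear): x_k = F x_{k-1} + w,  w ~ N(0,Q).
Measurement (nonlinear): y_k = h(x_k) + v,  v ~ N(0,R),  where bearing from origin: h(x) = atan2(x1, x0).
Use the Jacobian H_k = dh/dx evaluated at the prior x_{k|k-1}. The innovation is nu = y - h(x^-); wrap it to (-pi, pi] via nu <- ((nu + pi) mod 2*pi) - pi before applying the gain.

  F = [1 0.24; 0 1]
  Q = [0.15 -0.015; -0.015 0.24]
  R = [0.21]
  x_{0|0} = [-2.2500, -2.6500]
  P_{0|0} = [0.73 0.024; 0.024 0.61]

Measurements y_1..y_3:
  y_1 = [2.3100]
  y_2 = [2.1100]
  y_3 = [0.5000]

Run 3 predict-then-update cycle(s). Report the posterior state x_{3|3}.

step 1: x^-=[-2.8860, -2.6500]  P^-=[0.9267 0.1554; 0.1554 0.8500]  H_jac=[0.1726 -0.1880]  S=[0.2576]  K=[0.5076; -0.5163]  nu=[-1.5744]  x^+=[-3.6852, -1.8372]  P^+=[0.8603 0.2229; 0.2229 0.7814]
step 2: x^-=[-4.1261, -1.8372]  P^-=[1.1623 0.3954; 0.3954 1.0214]  H_jac=[0.0901 -0.2023]  S=[0.2468]  K=[0.1001; -0.6927]  nu=[-1.4505]  x^+=[-4.2713, -0.8324]  P^+=[1.1598 0.4125; 0.4125 0.9029]
step 3: x^-=[-4.4710, -0.8324]  P^-=[1.5598 0.6142; 0.6142 1.1429]  H_jac=[0.0402 -0.2162]  S=[0.2552]  K=[-0.2742; -0.8711]  nu=[-2.8257]  x^+=[-3.6961, 1.6290]  P^+=[1.5406 0.5533; 0.5533 0.9492]

x_post = [-3.6961, 1.6290]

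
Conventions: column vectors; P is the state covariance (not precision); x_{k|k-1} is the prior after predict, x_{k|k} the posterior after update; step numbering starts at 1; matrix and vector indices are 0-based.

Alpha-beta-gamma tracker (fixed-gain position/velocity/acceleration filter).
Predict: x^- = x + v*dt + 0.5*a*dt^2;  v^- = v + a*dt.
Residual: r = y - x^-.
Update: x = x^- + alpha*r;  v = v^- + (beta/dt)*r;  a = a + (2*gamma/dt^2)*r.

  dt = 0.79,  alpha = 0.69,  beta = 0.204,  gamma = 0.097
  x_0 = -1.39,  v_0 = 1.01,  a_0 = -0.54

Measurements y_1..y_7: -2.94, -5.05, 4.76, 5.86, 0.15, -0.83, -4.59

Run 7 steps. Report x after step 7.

step 1: x_pred=-0.7606  r=-2.1794  x^+=-2.2644  v^+=0.0206  a^+=-1.2175
step 2: x_pred=-2.6280  r=-2.4220  x^+=-4.2992  v^+=-1.5666  a^+=-1.9703
step 3: x_pred=-6.1516  r=10.9116  x^+=1.3774  v^+=-0.3055  a^+=1.4215
step 4: x_pred=1.5797  r=4.2803  x^+=4.5331  v^+=1.9228  a^+=2.7521
step 5: x_pred=6.9109  r=-6.7609  x^+=2.2459  v^+=2.3511  a^+=0.6504
step 6: x_pred=4.3062  r=-5.1362  x^+=0.7622  v^+=1.5386  a^+=-0.9461
step 7: x_pred=1.6825  r=-6.2725  x^+=-2.6455  v^+=-0.8285  a^+=-2.8959

x_post = -2.6455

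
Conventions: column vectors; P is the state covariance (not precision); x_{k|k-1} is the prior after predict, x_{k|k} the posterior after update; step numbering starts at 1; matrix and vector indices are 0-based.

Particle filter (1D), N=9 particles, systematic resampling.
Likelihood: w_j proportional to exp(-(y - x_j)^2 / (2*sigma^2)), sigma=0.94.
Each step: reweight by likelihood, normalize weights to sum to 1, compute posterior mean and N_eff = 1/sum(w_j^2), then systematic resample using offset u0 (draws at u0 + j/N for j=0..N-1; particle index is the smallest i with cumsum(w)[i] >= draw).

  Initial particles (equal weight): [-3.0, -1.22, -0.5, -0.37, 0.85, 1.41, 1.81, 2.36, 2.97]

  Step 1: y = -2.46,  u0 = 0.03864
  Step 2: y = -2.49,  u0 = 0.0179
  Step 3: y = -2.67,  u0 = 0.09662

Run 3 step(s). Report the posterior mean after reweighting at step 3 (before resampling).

post_mean = -2.8493

step 1: w=[0.5779, 0.2855, 0.0775, 0.0575, 0.0014, 0.0001, 0.0000, 0.0000, 0.0000]  mean=-2.1406  Neff=2.3542  idx=[0, 0, 0, 0, 0, 1, 1, 1, 2]
step 2: w=[0.1534, 0.1534, 0.1534, 0.1534, 0.1534, 0.0714, 0.0714, 0.0714, 0.0189]  mean=-2.5717  Neff=7.5018  idx=[0, 0, 1, 2, 3, 3, 4, 5, 6]
step 3: w=[0.1308, 0.1308, 0.1308, 0.1308, 0.1308, 0.1308, 0.1308, 0.0423, 0.0423]  mean=-2.8493  Neff=8.1117  idx=[0, 1, 2, 3, 4, 4, 5, 6, 8]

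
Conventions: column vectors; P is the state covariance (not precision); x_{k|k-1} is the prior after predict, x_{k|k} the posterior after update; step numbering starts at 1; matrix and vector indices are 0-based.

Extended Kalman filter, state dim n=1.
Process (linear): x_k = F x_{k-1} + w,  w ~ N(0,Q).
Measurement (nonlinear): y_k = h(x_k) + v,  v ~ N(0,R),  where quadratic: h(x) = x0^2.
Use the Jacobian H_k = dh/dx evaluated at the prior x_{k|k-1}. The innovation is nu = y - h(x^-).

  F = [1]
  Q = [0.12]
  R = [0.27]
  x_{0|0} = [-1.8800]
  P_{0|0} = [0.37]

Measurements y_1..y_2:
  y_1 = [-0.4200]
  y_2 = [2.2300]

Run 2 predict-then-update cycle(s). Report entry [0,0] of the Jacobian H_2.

H_jac[0,0] = -1.7355

step 1: x^-=[-1.8800]  P^-=[0.4900]  H_jac=[-3.7600]  S=[7.1974]  K=[-0.2560]  nu=[-3.9544]  x^+=[-0.8678]  P^+=[0.0184]
step 2: x^-=[-0.8678]  P^-=[0.1384]  H_jac=[-1.7355]  S=[0.6868]  K=[-0.3497]  nu=[1.4770]  x^+=[-1.3842]  P^+=[0.0544]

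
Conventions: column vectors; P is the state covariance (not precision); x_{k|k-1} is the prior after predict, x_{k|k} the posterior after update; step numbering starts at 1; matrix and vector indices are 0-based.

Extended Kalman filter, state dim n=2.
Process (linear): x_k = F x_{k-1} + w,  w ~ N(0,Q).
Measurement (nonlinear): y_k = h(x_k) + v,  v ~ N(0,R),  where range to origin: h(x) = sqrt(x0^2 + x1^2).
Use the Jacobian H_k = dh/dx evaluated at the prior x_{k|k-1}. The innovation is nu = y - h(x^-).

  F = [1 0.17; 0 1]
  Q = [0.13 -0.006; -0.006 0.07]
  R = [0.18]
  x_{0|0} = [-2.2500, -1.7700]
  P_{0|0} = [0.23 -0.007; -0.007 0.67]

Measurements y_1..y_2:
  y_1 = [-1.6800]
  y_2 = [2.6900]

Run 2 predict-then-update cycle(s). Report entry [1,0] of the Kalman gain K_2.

step 1: x^-=[-2.5509, -1.7700]  P^-=[0.3770 0.1009; 0.1009 0.7400]  H_jac=[-0.8216 -0.5701]  S=[0.7695]  K=[-0.4773; -0.6560]  nu=[-4.7848]  x^+=[-0.2673, 1.3687]  P^+=[0.2017 -0.1400; -0.1400 0.4089]
step 2: x^-=[-0.0346, 1.3687]  P^-=[0.2959 -0.0765; -0.0765 0.4789]  H_jac=[-0.0253 0.9997]  S=[0.6626]  K=[-0.1267; 0.7254]  nu=[1.3208]  x^+=[-0.2019, 2.3268]  P^+=[0.2853 -0.0156; -0.0156 0.1302]

K[1,0] = 0.7254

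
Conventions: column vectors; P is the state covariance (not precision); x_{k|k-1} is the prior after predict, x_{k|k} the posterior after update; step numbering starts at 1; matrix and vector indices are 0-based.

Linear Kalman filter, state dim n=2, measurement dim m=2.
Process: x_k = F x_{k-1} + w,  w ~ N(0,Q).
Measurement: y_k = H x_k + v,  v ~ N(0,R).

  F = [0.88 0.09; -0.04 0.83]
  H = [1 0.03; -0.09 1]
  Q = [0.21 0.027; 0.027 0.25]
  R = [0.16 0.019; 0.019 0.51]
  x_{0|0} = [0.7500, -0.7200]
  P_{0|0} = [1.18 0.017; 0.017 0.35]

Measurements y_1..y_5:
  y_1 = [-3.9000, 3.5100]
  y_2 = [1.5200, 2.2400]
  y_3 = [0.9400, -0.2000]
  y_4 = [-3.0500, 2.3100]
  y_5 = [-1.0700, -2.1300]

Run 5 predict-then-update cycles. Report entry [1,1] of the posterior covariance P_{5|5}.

P_post[1,1] = 0.2249

step 1: x^-=[0.5952, -0.6276]  P^-=[1.1293 0.0240; 0.0240 0.4919]  S=[1.2912 -0.0440; -0.0440 1.0067]  K=[0.8739 -0.0390; 0.0466 0.4885]  nu=[-4.4764, 4.1912]  x^+=[-3.4799, 1.2110]  P^+=[0.1388 0.0092; 0.0092 0.2508]
step 2: x^-=[-2.9533, 1.1443]  P^-=[0.3210 0.0476; 0.0476 0.4224]  S=[0.4842 0.0502; 0.0502 0.9265]  K=[0.6675 -0.0160; 0.0780 0.4471]  nu=[4.4390, 0.8299]  x^+=[-0.0036, 1.8617]  P^+=[0.1061 0.0141; 0.0141 0.2308]
step 3: x^-=[0.1644, 1.5453]  P^-=[0.2962 0.0507; 0.0507 0.4082]  S=[0.4596 0.0552; 0.0552 0.9115]  K=[0.6493 -0.0129; 0.0844 0.4377]  nu=[0.7293, -1.7305]  x^+=[0.6603, 0.8494]  P^+=[0.1032 0.0150; 0.0150 0.2262]
step 4: x^-=[0.6575, 0.6786]  P^-=[0.2941 0.0512; 0.0512 0.4050]  S=[0.4576 0.0557; 0.0557 0.9082]  K=[0.6477 -0.0125; 0.0854 0.4356]  nu=[-3.7278, 1.6906]  x^+=[-1.7782, 1.0968]  P^+=[0.1029 0.0152; 0.0152 0.2252]
step 5: x^-=[-1.4661, 0.9815]  P^-=[0.2939 0.0512; 0.0512 0.4043]  S=[0.4574 0.0558; 0.0558 0.9074]  K=[0.6476 -0.0125; 0.0855 0.4352]  nu=[0.3667, -3.2434]  x^+=[-1.1882, -0.3987]  P^+=[0.1029 0.0152; 0.0152 0.2249]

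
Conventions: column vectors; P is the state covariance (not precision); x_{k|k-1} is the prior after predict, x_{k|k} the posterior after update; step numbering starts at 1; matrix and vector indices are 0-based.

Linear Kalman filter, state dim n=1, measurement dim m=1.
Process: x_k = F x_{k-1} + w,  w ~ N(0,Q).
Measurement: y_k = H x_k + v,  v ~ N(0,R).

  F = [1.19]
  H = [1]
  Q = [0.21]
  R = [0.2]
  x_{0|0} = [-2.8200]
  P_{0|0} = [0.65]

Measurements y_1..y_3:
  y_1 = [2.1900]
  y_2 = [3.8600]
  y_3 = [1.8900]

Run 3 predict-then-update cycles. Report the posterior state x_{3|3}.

step 1: x^-=[-3.3558]  P^-=[1.1305]  S=[1.3305]  K=[0.8497]  nu=[5.5458]  x^+=[1.3563]  P^+=[0.1699]
step 2: x^-=[1.6140]  P^-=[0.4506]  S=[0.6506]  K=[0.6926]  nu=[2.2460]  x^+=[3.1696]  P^+=[0.1385]
step 3: x^-=[3.7718]  P^-=[0.4062]  S=[0.6062]  K=[0.6701]  nu=[-1.8818]  x^+=[2.5109]  P^+=[0.1340]

x_post = [2.5109]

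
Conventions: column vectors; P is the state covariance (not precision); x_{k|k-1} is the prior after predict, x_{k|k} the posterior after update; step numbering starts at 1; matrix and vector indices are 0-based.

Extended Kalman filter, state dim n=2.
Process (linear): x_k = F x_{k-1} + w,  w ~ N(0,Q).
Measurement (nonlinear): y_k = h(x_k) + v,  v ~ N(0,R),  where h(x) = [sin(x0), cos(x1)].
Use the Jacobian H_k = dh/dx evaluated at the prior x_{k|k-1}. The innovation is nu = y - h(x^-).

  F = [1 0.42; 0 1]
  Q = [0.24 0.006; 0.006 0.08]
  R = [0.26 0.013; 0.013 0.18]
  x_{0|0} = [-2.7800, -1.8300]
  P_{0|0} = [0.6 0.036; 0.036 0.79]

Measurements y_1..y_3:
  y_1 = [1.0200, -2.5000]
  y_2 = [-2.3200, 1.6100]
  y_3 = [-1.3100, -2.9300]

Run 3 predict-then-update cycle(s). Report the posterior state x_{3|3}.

x_post = [-8.5400, -3.1598]

step 1: x^-=[-3.5486, -1.8300]  P^-=[1.0096 0.3738; 0.3738 0.8700]  H_jac=[-0.9183 0.0000; 0.0000 0.9666]  S=[1.1114 -0.3188; -0.3188 0.9928]  K=[-0.8039 0.1058; -0.0726 0.8237]  nu=[0.6241, -2.2437]  x^+=[-4.2877, -3.7234]  P^+=[0.2261 0.0089; 0.0089 0.1524]
step 2: x^-=[-5.8515, -3.7234]  P^-=[0.5005 0.0789; 0.0789 0.2324]  H_jac=[0.9083 0.0000; 0.0000 -0.5495]  S=[0.6729 -0.0264; -0.0264 0.2502]  K=[0.6715 -0.1025; 0.0869 -0.5013]  nu=[-2.7384, 2.4455]  x^+=[-7.9411, -5.1872]  P^+=[0.1908 0.0177; 0.0177 0.1622]
step 3: x^-=[-10.1197, -5.1872]  P^-=[0.4742 0.0918; 0.0918 0.2422]  H_jac=[-0.7681 0.0000; 0.0000 -0.8894]  S=[0.5398 0.0757; 0.0757 0.3715]  K=[-0.6629 -0.0846; -0.0508 -0.5693]  nu=[-1.9504, -3.3872]  x^+=[-8.5400, -3.1598]  P^+=[0.2258 0.0268; 0.0268 0.1160]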